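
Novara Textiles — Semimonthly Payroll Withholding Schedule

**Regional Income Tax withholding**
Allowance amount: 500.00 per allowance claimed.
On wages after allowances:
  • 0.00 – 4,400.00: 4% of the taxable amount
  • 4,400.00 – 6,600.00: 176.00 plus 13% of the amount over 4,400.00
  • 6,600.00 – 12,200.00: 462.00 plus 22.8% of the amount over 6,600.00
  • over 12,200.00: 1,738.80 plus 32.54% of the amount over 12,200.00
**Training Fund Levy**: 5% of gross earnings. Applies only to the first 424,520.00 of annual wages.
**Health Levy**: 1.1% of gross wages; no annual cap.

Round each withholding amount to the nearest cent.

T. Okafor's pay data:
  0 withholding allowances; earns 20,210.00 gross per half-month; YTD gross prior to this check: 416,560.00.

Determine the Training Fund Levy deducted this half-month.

Training Fund Levy: cap 424,520.00 − YTD 416,560.00 = 7,960.00 subject; 5% × 7,960.00 = 398.00

398.00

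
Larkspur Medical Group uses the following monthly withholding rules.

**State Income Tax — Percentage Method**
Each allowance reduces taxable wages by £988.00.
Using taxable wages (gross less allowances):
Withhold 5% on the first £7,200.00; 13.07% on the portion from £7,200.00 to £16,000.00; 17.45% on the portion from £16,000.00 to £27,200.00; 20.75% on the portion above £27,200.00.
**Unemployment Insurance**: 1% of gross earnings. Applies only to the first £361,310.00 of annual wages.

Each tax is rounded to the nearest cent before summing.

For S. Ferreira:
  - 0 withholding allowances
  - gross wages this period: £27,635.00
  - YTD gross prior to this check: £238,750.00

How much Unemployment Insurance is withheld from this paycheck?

£276.35

Unemployment Insurance: 1% × £27,635.00 = £276.35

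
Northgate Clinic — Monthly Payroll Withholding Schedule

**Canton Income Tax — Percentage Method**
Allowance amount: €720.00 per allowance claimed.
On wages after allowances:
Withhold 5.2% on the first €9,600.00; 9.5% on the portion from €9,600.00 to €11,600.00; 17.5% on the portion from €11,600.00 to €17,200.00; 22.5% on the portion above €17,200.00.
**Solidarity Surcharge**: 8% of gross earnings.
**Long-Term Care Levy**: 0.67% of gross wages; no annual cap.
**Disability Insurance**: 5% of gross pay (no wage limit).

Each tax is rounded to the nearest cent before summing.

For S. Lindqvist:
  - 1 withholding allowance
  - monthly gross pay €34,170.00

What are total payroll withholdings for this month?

€9,996.49

Canton Income Tax: taxable = €34,170.00 − 1×€720.00 = €33,450.00
  €1,669.20 + 22.5% × (€33,450.00 − €17,200.00) = €1,669.20 + 22.5% × €16,250.00 = €5,325.45
Solidarity Surcharge: 8% × €34,170.00 = €2,733.60
Long-Term Care Levy: 0.67% × €34,170.00 = €228.94
Disability Insurance: 5% × €34,170.00 = €1,708.50
Total: €5,325.45 + €2,733.60 + €228.94 + €1,708.50 = €9,996.49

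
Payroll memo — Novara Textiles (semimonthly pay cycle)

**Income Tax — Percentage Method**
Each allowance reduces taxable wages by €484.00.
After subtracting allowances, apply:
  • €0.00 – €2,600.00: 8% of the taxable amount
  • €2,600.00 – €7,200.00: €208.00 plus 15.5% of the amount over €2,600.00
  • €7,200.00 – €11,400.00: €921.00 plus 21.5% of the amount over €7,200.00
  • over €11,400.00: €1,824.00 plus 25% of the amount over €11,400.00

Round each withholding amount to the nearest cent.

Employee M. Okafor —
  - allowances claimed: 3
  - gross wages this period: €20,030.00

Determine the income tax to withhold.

Income Tax: taxable = €20,030.00 − 3×€484.00 = €18,578.00
  €1,824.00 + 25% × (€18,578.00 − €11,400.00) = €1,824.00 + 25% × €7,178.00 = €3,618.50

€3,618.50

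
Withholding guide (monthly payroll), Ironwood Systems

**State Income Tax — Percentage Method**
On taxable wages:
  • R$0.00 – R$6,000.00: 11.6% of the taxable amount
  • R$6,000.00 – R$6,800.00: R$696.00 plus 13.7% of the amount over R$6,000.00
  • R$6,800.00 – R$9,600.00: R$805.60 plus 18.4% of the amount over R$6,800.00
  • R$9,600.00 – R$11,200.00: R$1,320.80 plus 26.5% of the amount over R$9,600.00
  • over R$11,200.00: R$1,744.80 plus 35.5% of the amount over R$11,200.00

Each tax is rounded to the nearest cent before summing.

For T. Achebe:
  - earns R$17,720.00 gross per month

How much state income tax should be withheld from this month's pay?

R$4,059.40

State Income Tax: taxable = R$17,720.00
  R$1,744.80 + 35.5% × (R$17,720.00 − R$11,200.00) = R$1,744.80 + 35.5% × R$6,520.00 = R$4,059.40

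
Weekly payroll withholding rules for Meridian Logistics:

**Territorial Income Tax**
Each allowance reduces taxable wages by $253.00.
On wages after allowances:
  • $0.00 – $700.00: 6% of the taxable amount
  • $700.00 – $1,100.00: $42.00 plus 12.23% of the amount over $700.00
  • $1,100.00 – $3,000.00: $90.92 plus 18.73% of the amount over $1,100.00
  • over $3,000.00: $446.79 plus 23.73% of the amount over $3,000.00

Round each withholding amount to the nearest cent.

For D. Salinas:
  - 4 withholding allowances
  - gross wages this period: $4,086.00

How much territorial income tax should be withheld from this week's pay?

$464.35

Territorial Income Tax: taxable = $4,086.00 − 4×$253.00 = $3,074.00
  $446.79 + 23.73% × ($3,074.00 − $3,000.00) = $446.79 + 23.73% × $74.00 = $464.35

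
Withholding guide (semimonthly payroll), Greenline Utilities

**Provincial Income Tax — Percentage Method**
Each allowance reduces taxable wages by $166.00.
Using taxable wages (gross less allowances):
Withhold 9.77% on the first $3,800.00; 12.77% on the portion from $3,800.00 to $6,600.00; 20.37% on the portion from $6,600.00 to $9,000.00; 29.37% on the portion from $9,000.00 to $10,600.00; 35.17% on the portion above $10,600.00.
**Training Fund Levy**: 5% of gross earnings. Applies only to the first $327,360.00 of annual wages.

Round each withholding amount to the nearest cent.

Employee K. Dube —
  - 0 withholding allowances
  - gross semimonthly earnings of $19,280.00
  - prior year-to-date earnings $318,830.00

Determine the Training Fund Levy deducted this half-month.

$426.50

Training Fund Levy: cap $327,360.00 − YTD $318,830.00 = $8,530.00 subject; 5% × $8,530.00 = $426.50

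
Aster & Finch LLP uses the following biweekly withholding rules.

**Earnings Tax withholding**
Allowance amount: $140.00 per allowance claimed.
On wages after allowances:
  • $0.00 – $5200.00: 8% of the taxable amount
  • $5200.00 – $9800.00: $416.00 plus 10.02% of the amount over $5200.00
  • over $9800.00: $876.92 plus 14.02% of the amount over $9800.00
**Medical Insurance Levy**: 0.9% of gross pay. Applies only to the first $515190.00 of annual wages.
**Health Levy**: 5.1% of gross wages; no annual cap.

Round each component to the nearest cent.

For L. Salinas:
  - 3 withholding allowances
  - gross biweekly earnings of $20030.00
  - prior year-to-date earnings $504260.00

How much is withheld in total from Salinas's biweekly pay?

$3372.18

Earnings Tax: taxable = $20030.00 − 3×$140.00 = $19610.00
  $876.92 + 14.02% × ($19610.00 − $9800.00) = $876.92 + 14.02% × $9810.00 = $2252.28
Medical Insurance Levy: cap $515190.00 − YTD $504260.00 = $10930.00 subject; 0.9% × $10930.00 = $98.37
Health Levy: 5.1% × $20030.00 = $1021.53
Total: $2252.28 + $98.37 + $1021.53 = $3372.18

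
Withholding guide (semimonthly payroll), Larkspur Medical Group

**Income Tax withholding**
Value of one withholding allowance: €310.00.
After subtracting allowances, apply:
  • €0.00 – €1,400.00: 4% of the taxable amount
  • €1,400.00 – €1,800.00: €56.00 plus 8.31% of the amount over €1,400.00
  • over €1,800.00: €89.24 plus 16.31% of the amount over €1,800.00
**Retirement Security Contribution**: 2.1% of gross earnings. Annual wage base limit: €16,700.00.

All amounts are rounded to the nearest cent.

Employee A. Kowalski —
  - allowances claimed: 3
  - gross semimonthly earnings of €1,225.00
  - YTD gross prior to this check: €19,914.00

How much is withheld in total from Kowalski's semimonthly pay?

Income Tax: taxable = €1,225.00 − 3×€310.00 = €295.00
  4% × €295.00 = €11.80
Retirement Security Contribution: YTD €19,914.00 ≥ cap €16,700.00 → €0.00
Total: €11.80 + €0.00 = €11.80

€11.80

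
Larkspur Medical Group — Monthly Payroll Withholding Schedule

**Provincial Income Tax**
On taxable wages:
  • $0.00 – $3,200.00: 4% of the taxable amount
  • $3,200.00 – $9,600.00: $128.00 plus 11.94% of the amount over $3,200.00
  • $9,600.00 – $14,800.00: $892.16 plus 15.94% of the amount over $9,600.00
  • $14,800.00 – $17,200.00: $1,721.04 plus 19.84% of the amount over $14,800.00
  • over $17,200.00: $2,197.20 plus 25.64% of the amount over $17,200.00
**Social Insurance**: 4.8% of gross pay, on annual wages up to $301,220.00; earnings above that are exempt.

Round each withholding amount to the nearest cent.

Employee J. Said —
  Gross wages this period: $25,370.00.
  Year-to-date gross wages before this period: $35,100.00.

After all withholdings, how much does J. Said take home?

$19,860.25

Provincial Income Tax: taxable = $25,370.00
  $2,197.20 + 25.64% × ($25,370.00 − $17,200.00) = $2,197.20 + 25.64% × $8,170.00 = $4,291.99
Social Insurance: 4.8% × $25,370.00 = $1,217.76
Total withheld: $4,291.99 + $1,217.76 = $5,509.75
Net pay: $25,370.00 − $5,509.75 = $19,860.25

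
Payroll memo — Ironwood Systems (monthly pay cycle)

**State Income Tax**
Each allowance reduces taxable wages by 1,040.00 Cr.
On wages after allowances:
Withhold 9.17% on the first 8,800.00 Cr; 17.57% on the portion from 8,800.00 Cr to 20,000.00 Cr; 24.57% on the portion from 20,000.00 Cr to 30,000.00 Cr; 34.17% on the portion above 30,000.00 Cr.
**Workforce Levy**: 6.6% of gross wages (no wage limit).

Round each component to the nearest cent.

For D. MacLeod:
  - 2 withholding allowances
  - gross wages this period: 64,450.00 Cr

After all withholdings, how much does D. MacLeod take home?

43,903.67 Cr

State Income Tax: taxable = 64,450.00 Cr − 2×1,040.00 Cr = 62,370.00 Cr
  5,231.80 Cr + 34.17% × (62,370.00 Cr − 30,000.00 Cr) = 5,231.80 Cr + 34.17% × 32,370.00 Cr = 16,292.63 Cr
Workforce Levy: 6.6% × 64,450.00 Cr = 4,253.70 Cr
Total withheld: 16,292.63 Cr + 4,253.70 Cr = 20,546.33 Cr
Net pay: 64,450.00 Cr − 20,546.33 Cr = 43,903.67 Cr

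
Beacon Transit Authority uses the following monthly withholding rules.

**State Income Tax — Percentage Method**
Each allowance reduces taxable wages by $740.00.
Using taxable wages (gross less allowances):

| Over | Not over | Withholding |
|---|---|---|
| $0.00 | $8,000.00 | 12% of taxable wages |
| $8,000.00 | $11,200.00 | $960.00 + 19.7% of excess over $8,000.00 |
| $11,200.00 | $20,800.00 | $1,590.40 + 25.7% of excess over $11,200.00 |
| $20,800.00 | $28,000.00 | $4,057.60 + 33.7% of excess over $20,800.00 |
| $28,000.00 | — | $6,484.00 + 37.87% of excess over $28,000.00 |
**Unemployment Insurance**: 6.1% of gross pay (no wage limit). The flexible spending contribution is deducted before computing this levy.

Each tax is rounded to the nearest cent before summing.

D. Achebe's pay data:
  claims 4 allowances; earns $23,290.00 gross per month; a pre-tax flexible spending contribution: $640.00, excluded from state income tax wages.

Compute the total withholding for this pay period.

State Income Tax: taxable = $23,290.00 − $640.00 − 4×$740.00 = $19,690.00
  $1,590.40 + 25.7% × ($19,690.00 − $11,200.00) = $1,590.40 + 25.7% × $8,490.00 = $3,772.33
Unemployment Insurance: 6.1% × $22,650.00 = $1,381.65
Total: $3,772.33 + $1,381.65 = $5,153.98

$5,153.98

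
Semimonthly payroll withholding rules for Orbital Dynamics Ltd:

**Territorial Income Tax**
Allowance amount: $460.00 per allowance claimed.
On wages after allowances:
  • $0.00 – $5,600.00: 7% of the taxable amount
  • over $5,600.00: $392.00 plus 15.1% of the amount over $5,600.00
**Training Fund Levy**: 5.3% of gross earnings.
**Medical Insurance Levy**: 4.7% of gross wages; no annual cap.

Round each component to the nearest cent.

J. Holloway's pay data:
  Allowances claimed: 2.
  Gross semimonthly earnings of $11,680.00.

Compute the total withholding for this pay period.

$2,339.16

Territorial Income Tax: taxable = $11,680.00 − 2×$460.00 = $10,760.00
  $392.00 + 15.1% × ($10,760.00 − $5,600.00) = $392.00 + 15.1% × $5,160.00 = $1,171.16
Training Fund Levy: 5.3% × $11,680.00 = $619.04
Medical Insurance Levy: 4.7% × $11,680.00 = $548.96
Total: $1,171.16 + $619.04 + $548.96 = $2,339.16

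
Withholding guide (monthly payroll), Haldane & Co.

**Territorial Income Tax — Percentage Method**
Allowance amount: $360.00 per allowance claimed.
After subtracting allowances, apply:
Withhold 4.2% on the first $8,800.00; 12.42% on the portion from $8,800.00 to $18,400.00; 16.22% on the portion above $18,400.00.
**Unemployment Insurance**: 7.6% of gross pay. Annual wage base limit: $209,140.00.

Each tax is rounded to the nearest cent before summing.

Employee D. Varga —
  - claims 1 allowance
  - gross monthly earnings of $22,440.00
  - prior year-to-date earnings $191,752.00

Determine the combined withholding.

Territorial Income Tax: taxable = $22,440.00 − 1×$360.00 = $22,080.00
  $1,561.92 + 16.22% × ($22,080.00 − $18,400.00) = $1,561.92 + 16.22% × $3,680.00 = $2,158.82
Unemployment Insurance: cap $209,140.00 − YTD $191,752.00 = $17,388.00 subject; 7.6% × $17,388.00 = $1,321.49
Total: $2,158.82 + $1,321.49 = $3,480.31

$3,480.31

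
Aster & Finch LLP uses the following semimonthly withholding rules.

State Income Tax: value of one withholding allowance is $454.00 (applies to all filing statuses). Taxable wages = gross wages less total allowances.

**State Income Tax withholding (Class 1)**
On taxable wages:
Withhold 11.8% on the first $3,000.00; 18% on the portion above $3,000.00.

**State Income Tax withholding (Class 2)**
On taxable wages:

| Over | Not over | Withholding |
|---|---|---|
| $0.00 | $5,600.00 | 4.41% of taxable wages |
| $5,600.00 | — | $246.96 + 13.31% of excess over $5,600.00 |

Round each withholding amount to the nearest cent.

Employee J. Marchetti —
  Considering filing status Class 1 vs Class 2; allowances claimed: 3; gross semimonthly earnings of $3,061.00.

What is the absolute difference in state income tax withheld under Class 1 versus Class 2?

State Income Tax (Class 1): taxable = $3,061.00 − 3×$454.00 = $1,699.00
  11.8% × $1,699.00 = $200.48
State Income Tax (Class 2): taxable = $3,061.00 − 3×$454.00 = $1,699.00
  4.41% × $1,699.00 = $74.93
Difference: |$200.48 − $74.93| = $125.55 (higher under Class 1)

$125.55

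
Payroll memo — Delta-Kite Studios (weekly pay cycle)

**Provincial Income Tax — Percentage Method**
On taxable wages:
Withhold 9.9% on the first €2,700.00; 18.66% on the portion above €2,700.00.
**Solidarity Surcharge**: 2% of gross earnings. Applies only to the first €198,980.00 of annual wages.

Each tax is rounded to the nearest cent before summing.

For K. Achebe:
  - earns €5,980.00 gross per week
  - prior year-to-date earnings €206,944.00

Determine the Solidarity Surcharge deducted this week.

Solidarity Surcharge: YTD €206,944.00 ≥ cap €198,980.00 → €0.00

€0.00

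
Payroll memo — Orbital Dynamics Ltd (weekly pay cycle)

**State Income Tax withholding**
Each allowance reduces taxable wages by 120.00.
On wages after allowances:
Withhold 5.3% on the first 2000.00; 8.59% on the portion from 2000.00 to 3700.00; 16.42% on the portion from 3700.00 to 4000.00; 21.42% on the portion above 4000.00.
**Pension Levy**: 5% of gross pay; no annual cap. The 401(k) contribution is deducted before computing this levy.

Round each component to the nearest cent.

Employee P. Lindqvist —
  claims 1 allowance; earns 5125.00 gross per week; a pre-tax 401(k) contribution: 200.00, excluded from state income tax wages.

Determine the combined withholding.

719.97

State Income Tax: taxable = 5125.00 − 200.00 − 1×120.00 = 4805.00
  301.29 + 21.42% × (4805.00 − 4000.00) = 301.29 + 21.42% × 805.00 = 473.72
Pension Levy: 5% × 4925.00 = 246.25
Total: 473.72 + 246.25 = 719.97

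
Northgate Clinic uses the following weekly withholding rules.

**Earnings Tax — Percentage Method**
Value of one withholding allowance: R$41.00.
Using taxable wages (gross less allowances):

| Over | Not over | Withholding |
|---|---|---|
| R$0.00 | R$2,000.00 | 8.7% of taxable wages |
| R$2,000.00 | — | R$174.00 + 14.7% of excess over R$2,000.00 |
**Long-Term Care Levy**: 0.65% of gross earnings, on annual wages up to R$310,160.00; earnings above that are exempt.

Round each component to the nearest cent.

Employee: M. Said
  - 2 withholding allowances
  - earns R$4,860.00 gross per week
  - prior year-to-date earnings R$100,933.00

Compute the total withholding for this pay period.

R$613.96

Earnings Tax: taxable = R$4,860.00 − 2×R$41.00 = R$4,778.00
  R$174.00 + 14.7% × (R$4,778.00 − R$2,000.00) = R$174.00 + 14.7% × R$2,778.00 = R$582.37
Long-Term Care Levy: 0.65% × R$4,860.00 = R$31.59
Total: R$582.37 + R$31.59 = R$613.96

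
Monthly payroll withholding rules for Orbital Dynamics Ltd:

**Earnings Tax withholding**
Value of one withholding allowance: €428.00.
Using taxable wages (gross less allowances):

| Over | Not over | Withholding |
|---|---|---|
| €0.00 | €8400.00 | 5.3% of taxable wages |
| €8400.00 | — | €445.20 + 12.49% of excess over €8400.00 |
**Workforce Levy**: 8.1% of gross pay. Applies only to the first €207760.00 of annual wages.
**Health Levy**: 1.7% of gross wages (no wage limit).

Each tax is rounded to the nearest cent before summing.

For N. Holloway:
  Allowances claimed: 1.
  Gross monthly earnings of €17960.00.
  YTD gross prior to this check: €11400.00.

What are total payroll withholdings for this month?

€3345.87

Earnings Tax: taxable = €17960.00 − 1×€428.00 = €17532.00
  €445.20 + 12.49% × (€17532.00 − €8400.00) = €445.20 + 12.49% × €9132.00 = €1585.79
Workforce Levy: 8.1% × €17960.00 = €1454.76
Health Levy: 1.7% × €17960.00 = €305.32
Total: €1585.79 + €1454.76 + €305.32 = €3345.87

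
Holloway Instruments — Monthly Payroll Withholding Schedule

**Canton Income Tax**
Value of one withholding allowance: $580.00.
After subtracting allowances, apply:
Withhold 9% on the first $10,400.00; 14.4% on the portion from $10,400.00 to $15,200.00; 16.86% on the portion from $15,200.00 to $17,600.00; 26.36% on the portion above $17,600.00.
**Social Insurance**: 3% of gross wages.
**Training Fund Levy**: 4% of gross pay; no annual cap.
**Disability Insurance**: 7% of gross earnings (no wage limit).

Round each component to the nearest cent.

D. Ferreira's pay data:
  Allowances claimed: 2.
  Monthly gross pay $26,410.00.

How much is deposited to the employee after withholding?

Canton Income Tax: taxable = $26,410.00 − 2×$580.00 = $25,250.00
  $2,031.84 + 26.36% × ($25,250.00 − $17,600.00) = $2,031.84 + 26.36% × $7,650.00 = $4,048.38
Social Insurance: 3% × $26,410.00 = $792.30
Training Fund Levy: 4% × $26,410.00 = $1,056.40
Disability Insurance: 7% × $26,410.00 = $1,848.70
Total withheld: $4,048.38 + $792.30 + $1,056.40 + $1,848.70 = $7,745.78
Net pay: $26,410.00 − $7,745.78 = $18,664.22

$18,664.22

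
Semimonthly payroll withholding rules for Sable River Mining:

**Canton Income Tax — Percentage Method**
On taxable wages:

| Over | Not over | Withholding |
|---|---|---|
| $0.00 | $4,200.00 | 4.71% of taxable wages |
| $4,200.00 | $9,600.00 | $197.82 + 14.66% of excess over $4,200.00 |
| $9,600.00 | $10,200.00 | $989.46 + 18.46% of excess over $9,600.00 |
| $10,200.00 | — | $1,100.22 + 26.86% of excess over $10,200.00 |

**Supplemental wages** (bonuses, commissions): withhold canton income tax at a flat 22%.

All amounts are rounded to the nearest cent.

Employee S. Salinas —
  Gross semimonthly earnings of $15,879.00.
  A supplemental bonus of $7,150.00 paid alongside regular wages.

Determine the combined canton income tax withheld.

$4,198.60

Canton Income Tax: taxable = $15,879.00
  $1,100.22 + 26.86% × ($15,879.00 − $10,200.00) = $1,100.22 + 26.86% × $5,679.00 = $2,625.60
Supplemental (22% flat on bonus): 22% × $7,150.00 = $1,573.00
Total canton income tax: $2,625.60 + $1,573.00 = $4,198.60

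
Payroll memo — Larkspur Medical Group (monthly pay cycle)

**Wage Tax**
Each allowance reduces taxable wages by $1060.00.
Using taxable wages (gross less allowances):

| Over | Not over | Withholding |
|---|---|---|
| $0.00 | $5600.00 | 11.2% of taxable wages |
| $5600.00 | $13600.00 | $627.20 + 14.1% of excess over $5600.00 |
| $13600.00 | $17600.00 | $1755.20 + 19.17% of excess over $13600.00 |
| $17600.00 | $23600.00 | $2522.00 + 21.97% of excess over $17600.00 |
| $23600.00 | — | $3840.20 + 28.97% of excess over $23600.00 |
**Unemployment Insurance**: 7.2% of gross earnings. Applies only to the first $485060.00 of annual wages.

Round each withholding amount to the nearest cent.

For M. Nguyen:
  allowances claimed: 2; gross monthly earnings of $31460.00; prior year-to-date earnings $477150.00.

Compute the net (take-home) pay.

Wage Tax: taxable = $31460.00 − 2×$1060.00 = $29340.00
  $3840.20 + 28.97% × ($29340.00 − $23600.00) = $3840.20 + 28.97% × $5740.00 = $5503.08
Unemployment Insurance: cap $485060.00 − YTD $477150.00 = $7910.00 subject; 7.2% × $7910.00 = $569.52
Total withheld: $5503.08 + $569.52 = $6072.60
Net pay: $31460.00 − $6072.60 = $25387.40

$25387.40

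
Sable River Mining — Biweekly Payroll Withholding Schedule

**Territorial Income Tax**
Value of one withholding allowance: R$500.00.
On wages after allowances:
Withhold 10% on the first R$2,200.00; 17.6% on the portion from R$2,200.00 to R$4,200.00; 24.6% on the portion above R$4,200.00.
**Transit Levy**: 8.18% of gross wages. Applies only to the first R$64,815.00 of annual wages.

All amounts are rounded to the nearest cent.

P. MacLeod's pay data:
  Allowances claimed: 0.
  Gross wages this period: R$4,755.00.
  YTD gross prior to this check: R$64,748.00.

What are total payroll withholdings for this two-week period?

R$714.01

Territorial Income Tax: taxable = R$4,755.00
  R$572.00 + 24.6% × (R$4,755.00 − R$4,200.00) = R$572.00 + 24.6% × R$555.00 = R$708.53
Transit Levy: cap R$64,815.00 − YTD R$64,748.00 = R$67.00 subject; 8.18% × R$67.00 = R$5.48
Total: R$708.53 + R$5.48 = R$714.01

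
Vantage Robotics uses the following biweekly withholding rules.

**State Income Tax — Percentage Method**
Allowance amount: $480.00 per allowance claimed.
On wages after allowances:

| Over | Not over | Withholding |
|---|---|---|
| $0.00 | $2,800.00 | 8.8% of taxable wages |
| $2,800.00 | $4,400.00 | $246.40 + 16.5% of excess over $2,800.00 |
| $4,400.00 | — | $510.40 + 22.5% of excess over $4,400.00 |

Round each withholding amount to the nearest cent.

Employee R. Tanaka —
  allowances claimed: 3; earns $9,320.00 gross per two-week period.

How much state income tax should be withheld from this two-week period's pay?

$1,293.40

State Income Tax: taxable = $9,320.00 − 3×$480.00 = $7,880.00
  $510.40 + 22.5% × ($7,880.00 − $4,400.00) = $510.40 + 22.5% × $3,480.00 = $1,293.40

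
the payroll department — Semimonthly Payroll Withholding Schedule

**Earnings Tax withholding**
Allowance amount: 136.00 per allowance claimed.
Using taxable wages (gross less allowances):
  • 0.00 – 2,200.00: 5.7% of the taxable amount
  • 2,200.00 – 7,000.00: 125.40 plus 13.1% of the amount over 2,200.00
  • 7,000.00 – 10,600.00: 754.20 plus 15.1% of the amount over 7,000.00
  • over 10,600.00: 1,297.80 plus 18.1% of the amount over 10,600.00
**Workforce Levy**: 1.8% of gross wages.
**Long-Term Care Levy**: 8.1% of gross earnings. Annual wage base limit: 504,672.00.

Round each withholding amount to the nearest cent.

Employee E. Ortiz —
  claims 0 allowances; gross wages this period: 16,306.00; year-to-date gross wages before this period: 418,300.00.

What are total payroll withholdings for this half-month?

Earnings Tax: taxable = 16,306.00
  1,297.80 + 18.1% × (16,306.00 − 10,600.00) = 1,297.80 + 18.1% × 5,706.00 = 2,330.59
Workforce Levy: 1.8% × 16,306.00 = 293.51
Long-Term Care Levy: 8.1% × 16,306.00 = 1,320.79
Total: 2,330.59 + 293.51 + 1,320.79 = 3,944.89

3,944.89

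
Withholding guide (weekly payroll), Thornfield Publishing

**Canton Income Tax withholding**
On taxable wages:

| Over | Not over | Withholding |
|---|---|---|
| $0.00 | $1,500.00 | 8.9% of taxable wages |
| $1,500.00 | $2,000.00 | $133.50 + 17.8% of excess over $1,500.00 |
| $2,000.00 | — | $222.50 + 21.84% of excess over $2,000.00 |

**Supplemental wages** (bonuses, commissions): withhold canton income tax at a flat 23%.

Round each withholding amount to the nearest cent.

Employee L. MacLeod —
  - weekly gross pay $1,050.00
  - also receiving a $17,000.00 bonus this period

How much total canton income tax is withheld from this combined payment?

$4,003.45

Canton Income Tax: taxable = $1,050.00
  8.9% × $1,050.00 = $93.45
Supplemental (23% flat on bonus): 23% × $17,000.00 = $3,910.00
Total canton income tax: $93.45 + $3,910.00 = $4,003.45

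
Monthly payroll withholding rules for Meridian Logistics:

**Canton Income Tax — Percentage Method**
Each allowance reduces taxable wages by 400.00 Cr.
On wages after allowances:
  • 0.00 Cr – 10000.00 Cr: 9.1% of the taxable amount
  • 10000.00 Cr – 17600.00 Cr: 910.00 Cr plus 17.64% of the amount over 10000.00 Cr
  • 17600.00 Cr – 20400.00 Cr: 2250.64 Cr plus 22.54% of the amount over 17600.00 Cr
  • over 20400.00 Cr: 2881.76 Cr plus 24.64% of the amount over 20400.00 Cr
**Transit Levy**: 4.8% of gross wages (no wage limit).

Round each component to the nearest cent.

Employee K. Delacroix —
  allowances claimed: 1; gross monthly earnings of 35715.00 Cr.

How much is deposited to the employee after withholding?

27443.86 Cr

Canton Income Tax: taxable = 35715.00 Cr − 1×400.00 Cr = 35315.00 Cr
  2881.76 Cr + 24.64% × (35315.00 Cr − 20400.00 Cr) = 2881.76 Cr + 24.64% × 14915.00 Cr = 6556.82 Cr
Transit Levy: 4.8% × 35715.00 Cr = 1714.32 Cr
Total withheld: 6556.82 Cr + 1714.32 Cr = 8271.14 Cr
Net pay: 35715.00 Cr − 8271.14 Cr = 27443.86 Cr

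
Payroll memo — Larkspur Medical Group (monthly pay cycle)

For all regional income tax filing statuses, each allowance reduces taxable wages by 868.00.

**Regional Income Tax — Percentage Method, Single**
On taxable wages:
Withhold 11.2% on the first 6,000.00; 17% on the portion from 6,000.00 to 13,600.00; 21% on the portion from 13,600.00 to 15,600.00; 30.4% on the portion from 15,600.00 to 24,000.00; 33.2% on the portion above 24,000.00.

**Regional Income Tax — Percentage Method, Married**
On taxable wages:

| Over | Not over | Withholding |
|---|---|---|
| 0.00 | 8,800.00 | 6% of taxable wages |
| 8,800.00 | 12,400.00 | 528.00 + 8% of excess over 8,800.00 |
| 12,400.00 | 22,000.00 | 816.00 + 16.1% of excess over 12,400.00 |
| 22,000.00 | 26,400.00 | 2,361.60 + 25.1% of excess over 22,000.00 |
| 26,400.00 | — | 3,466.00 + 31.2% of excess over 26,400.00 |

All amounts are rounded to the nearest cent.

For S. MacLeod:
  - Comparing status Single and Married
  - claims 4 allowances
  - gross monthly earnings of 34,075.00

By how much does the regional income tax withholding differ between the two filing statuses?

Regional Income Tax (Single): taxable = 34,075.00 − 4×868.00 = 30,603.00
  4,937.60 + 33.2% × (30,603.00 − 24,000.00) = 4,937.60 + 33.2% × 6,603.00 = 7,129.80
Regional Income Tax (Married): taxable = 34,075.00 − 4×868.00 = 30,603.00
  3,466.00 + 31.2% × (30,603.00 − 26,400.00) = 3,466.00 + 31.2% × 4,203.00 = 4,777.34
Difference: |7,129.80 − 4,777.34| = 2,352.46 (higher under Single)

2,352.46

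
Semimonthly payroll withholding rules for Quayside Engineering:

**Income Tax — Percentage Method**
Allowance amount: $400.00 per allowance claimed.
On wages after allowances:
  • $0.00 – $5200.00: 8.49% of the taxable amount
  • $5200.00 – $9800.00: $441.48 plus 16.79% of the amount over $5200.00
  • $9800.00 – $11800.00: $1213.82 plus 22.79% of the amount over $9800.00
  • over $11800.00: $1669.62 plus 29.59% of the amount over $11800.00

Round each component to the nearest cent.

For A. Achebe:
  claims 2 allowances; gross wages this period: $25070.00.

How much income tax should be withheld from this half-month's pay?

$5359.49

Income Tax: taxable = $25070.00 − 2×$400.00 = $24270.00
  $1669.62 + 29.59% × ($24270.00 − $11800.00) = $1669.62 + 29.59% × $12470.00 = $5359.49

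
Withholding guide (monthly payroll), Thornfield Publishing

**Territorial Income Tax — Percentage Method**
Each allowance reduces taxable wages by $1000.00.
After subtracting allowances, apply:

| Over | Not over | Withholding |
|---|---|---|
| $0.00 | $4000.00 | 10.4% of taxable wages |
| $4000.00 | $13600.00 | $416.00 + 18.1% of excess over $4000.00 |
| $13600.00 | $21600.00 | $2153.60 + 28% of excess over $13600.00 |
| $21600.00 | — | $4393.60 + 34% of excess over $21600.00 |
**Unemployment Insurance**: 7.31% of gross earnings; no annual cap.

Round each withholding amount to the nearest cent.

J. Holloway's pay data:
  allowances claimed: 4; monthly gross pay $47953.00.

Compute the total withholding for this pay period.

Territorial Income Tax: taxable = $47953.00 − 4×$1000.00 = $43953.00
  $4393.60 + 34% × ($43953.00 − $21600.00) = $4393.60 + 34% × $22353.00 = $11993.62
Unemployment Insurance: 7.31% × $47953.00 = $3505.36
Total: $11993.62 + $3505.36 = $15498.98

$15498.98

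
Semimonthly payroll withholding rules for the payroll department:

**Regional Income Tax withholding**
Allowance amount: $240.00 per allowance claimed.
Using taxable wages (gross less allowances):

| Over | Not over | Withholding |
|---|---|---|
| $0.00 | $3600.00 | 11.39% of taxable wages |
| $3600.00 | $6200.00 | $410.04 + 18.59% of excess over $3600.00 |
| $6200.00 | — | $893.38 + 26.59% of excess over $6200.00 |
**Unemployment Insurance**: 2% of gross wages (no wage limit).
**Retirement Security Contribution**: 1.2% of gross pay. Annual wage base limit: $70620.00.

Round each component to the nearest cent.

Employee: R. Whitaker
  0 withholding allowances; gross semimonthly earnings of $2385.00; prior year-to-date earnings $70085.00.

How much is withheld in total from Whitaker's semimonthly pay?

Regional Income Tax: taxable = $2385.00
  11.39% × $2385.00 = $271.65
Unemployment Insurance: 2% × $2385.00 = $47.70
Retirement Security Contribution: cap $70620.00 − YTD $70085.00 = $535.00 subject; 1.2% × $535.00 = $6.42
Total: $271.65 + $47.70 + $6.42 = $325.77

$325.77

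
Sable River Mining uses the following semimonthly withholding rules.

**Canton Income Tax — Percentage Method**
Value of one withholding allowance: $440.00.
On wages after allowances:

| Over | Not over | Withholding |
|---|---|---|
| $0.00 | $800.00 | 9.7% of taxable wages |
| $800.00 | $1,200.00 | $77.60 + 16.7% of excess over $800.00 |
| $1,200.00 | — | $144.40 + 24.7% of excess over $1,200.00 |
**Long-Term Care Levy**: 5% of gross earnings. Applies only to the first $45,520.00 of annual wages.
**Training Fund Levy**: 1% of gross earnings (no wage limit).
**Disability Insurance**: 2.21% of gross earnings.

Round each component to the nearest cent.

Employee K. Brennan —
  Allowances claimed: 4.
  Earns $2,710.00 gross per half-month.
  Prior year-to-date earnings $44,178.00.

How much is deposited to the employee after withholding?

$2,453.26

Canton Income Tax: taxable = $2,710.00 − 4×$440.00 = $950.00
  $77.60 + 16.7% × ($950.00 − $800.00) = $77.60 + 16.7% × $150.00 = $102.65
Long-Term Care Levy: cap $45,520.00 − YTD $44,178.00 = $1,342.00 subject; 5% × $1,342.00 = $67.10
Training Fund Levy: 1% × $2,710.00 = $27.10
Disability Insurance: 2.21% × $2,710.00 = $59.89
Total withheld: $102.65 + $67.10 + $27.10 + $59.89 = $256.74
Net pay: $2,710.00 − $256.74 = $2,453.26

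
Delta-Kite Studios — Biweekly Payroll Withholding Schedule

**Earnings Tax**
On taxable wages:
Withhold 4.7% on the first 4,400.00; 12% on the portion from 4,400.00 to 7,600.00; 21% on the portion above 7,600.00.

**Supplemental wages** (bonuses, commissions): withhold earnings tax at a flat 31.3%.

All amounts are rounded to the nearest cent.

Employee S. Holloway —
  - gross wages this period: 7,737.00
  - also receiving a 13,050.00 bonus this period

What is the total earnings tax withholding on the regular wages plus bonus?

Earnings Tax: taxable = 7,737.00
  590.80 + 21% × (7,737.00 − 7,600.00) = 590.80 + 21% × 137.00 = 619.57
Supplemental (31.3% flat on bonus): 31.3% × 13,050.00 = 4,084.65
Total earnings tax: 619.57 + 4,084.65 = 4,704.22

4,704.22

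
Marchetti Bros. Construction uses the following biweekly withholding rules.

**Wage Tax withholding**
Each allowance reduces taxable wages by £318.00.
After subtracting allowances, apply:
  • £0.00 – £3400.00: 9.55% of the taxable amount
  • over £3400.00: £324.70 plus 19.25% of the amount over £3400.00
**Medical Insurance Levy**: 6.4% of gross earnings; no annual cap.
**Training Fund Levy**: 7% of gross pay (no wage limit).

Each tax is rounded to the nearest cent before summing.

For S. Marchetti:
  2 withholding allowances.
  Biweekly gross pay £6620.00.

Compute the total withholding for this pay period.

£1709.20

Wage Tax: taxable = £6620.00 − 2×£318.00 = £5984.00
  £324.70 + 19.25% × (£5984.00 − £3400.00) = £324.70 + 19.25% × £2584.00 = £822.12
Medical Insurance Levy: 6.4% × £6620.00 = £423.68
Training Fund Levy: 7% × £6620.00 = £463.40
Total: £822.12 + £423.68 + £463.40 = £1709.20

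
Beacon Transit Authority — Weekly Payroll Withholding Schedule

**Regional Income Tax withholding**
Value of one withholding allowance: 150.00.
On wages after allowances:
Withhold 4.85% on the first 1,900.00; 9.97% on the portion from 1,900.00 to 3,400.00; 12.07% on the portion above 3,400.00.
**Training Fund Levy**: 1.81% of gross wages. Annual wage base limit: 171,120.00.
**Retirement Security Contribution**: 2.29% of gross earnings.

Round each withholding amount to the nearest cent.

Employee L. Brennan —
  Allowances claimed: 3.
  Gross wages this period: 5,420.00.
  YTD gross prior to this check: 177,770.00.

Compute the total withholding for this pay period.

Regional Income Tax: taxable = 5,420.00 − 3×150.00 = 4,970.00
  241.70 + 12.07% × (4,970.00 − 3,400.00) = 241.70 + 12.07% × 1,570.00 = 431.20
Training Fund Levy: YTD 177,770.00 ≥ cap 171,120.00 → 0.00
Retirement Security Contribution: 2.29% × 5,420.00 = 124.12
Total: 431.20 + 0.00 + 124.12 = 555.32

555.32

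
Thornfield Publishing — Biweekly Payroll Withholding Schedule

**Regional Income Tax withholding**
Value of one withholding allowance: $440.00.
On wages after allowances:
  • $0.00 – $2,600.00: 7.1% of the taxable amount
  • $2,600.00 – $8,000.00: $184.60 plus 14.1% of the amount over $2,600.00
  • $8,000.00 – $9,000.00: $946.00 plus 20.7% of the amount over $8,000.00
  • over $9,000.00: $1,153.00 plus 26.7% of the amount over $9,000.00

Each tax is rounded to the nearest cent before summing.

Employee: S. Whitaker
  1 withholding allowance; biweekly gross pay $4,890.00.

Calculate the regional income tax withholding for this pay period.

Regional Income Tax: taxable = $4,890.00 − 1×$440.00 = $4,450.00
  $184.60 + 14.1% × ($4,450.00 − $2,600.00) = $184.60 + 14.1% × $1,850.00 = $445.45

$445.45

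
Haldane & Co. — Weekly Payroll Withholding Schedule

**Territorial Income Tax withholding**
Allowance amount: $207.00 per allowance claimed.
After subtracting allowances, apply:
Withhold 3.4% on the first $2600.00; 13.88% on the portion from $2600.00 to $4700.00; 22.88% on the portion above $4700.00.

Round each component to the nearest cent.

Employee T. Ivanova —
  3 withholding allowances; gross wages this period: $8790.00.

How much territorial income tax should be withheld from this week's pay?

Territorial Income Tax: taxable = $8790.00 − 3×$207.00 = $8169.00
  $379.88 + 22.88% × ($8169.00 − $4700.00) = $379.88 + 22.88% × $3469.00 = $1173.59

$1173.59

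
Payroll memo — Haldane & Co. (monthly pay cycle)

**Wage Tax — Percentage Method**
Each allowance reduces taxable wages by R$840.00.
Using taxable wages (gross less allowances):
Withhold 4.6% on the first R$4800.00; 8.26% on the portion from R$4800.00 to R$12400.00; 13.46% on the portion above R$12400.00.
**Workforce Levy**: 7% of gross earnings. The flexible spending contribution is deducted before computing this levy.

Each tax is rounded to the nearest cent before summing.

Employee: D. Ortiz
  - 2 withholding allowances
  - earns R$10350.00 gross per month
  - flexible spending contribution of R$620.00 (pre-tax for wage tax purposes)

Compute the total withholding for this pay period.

Wage Tax: taxable = R$10350.00 − R$620.00 − 2×R$840.00 = R$8050.00
  R$220.80 + 8.26% × (R$8050.00 − R$4800.00) = R$220.80 + 8.26% × R$3250.00 = R$489.25
Workforce Levy: 7% × R$9730.00 = R$681.10
Total: R$489.25 + R$681.10 = R$1170.35

R$1170.35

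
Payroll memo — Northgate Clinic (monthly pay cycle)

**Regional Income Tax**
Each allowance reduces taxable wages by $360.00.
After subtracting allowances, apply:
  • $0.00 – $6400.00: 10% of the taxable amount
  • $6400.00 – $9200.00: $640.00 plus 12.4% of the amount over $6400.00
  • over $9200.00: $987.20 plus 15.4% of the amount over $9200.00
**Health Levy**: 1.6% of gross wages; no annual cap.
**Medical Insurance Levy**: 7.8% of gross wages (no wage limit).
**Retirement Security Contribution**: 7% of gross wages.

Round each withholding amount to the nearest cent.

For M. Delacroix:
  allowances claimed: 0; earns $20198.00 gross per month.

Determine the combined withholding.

$5993.36

Regional Income Tax: taxable = $20198.00
  $987.20 + 15.4% × ($20198.00 − $9200.00) = $987.20 + 15.4% × $10998.00 = $2680.89
Health Levy: 1.6% × $20198.00 = $323.17
Medical Insurance Levy: 7.8% × $20198.00 = $1575.44
Retirement Security Contribution: 7% × $20198.00 = $1413.86
Total: $2680.89 + $323.17 + $1575.44 + $1413.86 = $5993.36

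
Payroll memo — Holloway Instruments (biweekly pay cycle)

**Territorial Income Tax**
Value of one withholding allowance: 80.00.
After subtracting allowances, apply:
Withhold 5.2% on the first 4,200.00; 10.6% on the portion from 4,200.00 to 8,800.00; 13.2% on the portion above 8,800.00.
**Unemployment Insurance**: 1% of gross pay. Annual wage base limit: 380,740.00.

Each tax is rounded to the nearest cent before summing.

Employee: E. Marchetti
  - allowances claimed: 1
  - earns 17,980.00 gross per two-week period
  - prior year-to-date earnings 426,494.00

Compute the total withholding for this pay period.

Territorial Income Tax: taxable = 17,980.00 − 1×80.00 = 17,900.00
  706.00 + 13.2% × (17,900.00 − 8,800.00) = 706.00 + 13.2% × 9,100.00 = 1,907.20
Unemployment Insurance: YTD 426,494.00 ≥ cap 380,740.00 → 0.00
Total: 1,907.20 + 0.00 = 1,907.20

1,907.20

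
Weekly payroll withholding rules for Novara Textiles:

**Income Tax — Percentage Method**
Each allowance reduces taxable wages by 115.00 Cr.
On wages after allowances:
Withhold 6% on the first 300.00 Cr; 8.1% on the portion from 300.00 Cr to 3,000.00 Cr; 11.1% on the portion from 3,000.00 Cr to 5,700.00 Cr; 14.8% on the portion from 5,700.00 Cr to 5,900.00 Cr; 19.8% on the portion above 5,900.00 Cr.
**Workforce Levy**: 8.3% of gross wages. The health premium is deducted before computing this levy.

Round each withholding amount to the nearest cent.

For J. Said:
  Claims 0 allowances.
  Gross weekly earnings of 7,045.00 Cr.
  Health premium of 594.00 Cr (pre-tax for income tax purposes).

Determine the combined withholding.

Income Tax: taxable = 7,045.00 Cr − 594.00 Cr = 6,451.00 Cr
  566.00 Cr + 19.8% × (6,451.00 Cr − 5,900.00 Cr) = 566.00 Cr + 19.8% × 551.00 Cr = 675.10 Cr
Workforce Levy: 8.3% × 6,451.00 Cr = 535.43 Cr
Total: 675.10 Cr + 535.43 Cr = 1,210.53 Cr

1,210.53 Cr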